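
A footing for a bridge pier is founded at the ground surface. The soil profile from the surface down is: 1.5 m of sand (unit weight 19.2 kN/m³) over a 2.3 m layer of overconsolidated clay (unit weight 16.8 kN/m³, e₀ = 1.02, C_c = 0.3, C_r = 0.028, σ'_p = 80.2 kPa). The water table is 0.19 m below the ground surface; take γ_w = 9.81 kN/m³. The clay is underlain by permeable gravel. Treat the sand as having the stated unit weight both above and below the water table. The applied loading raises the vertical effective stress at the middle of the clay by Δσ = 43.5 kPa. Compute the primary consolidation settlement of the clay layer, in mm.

Mid-depth of clay below the ground surface: z = 1.5 + 2.3/2 = 2.65 m.
Total vertical stress at mid-clay: σ_v = 19.2×1.5 + 16.8×1.15 = 48.12 kPa.
Pore pressure: u = 9.81×(2.65 − 0.19) = 24.133 kPa.
Initial effective stress: σ'_0 = σ_v − u = 48.12 − 24.133 = 23.987 kPa.
Final effective stress: σ'_f = 23.987 + 43.5 = 67.487 kPa.
σ'_f = 67.487 ≤ σ'_p = 80.2 kPa, so the clay remains overconsolidated and only the recompression index applies:
S_c = C_r·H/(1+e₀)·log₁₀(σ'_f/σ'_0) = 0.028×2.3/2.02×log₁₀(67.487/23.987)
    = 0.031881 × 0.44924 = 0.01432 m

S_c ≈ 14.3 mm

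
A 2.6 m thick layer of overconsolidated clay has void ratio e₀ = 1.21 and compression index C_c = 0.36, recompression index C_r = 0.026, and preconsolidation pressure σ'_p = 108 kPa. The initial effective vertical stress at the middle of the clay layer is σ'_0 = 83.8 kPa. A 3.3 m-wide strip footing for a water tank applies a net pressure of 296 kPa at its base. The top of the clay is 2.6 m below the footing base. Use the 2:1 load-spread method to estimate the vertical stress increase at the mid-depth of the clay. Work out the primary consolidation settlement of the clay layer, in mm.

S_c ≈ 134 mm

Mid-depth of clay below the footing base: z = 2.6 + 2.6/2 = 3.9 m.
Stress increase at mid-clay by the 2:1 spreading method:
Δσ = qB/(B+z) = 296×3.3/(3.3+3.9) = 135.67 kPa
Final effective stress: σ'_f = 83.8 + 135.67 = 219.47 kPa.
σ'_f = 219.47 > σ'_p = 108 kPa, so the stress path crosses the preconsolidation pressure — recompression up to σ'_p, then virgin compression beyond:
S_c = H/(1+e₀)·[C_r·log₁₀(σ'_p/σ'_0) + C_c·log₁₀(σ'_f/σ'_p)]
    = 2.6/2.21 × [0.026×log₁₀(108/83.8) + 0.36×log₁₀(219.47/108)]
    = 1.1765 × [0.0028647 + 0.11086] = 0.1338 m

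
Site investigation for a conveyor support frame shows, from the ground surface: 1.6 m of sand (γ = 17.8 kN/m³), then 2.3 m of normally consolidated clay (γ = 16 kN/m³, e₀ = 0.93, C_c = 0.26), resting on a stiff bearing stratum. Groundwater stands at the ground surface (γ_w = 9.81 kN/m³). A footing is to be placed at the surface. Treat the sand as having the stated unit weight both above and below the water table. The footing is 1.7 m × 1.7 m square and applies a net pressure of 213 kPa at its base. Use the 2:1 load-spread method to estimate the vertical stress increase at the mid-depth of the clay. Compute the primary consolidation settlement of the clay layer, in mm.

S_c ≈ 127 mm

Mid-depth of clay below the ground surface: z = 1.6 + 2.3/2 = 2.75 m.
Total vertical stress at mid-clay: σ_v = 17.8×1.6 + 16×1.15 = 46.88 kPa.
Pore pressure: u = 9.81×(2.75 − 0) = 26.978 kPa.
Initial effective stress: σ'_0 = σ_v − u = 46.88 − 26.978 = 19.902 kPa.
Stress increase at mid-clay by the 2:1 spreading method:
Δσ = qBL/((B+z)(L+z)) = 213×1.7×1.7/((1.7+2.75)(1.7+2.75)) = 31.085 kPa
Final effective stress: σ'_f = σ'_0 + Δσ = 19.902 + 31.085 = 50.987 kPa.
Normally consolidated clay, so the full stress increment lies on the virgin compression line:
S_c = C_c·H/(1+e₀)·log₁₀(σ'_f/σ'_0) = 0.26×2.3/(1+0.93)×log₁₀(50.987/19.902)
    = 0.30984 × 0.40856 = 0.1266 m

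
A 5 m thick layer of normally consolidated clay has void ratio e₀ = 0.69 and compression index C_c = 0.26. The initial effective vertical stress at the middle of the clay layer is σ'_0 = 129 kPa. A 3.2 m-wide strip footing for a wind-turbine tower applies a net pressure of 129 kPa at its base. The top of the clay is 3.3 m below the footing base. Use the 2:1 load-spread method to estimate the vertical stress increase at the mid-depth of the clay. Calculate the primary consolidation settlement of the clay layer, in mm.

Mid-depth of clay below the footing base: z = 3.3 + 5/2 = 5.8 m.
Stress increase at mid-clay by the 2:1 spreading method:
Δσ = qB/(B+z) = 129×3.2/(3.2+5.8) = 45.867 kPa
Final effective stress: σ'_f = σ'_0 + Δσ = 129 + 45.867 = 174.87 kPa.
Normally consolidated clay, so the full stress increment lies on the virgin compression line:
S_c = C_c·H/(1+e₀)·log₁₀(σ'_f/σ'_0) = 0.26×5/(1+0.69)×log₁₀(174.87/129)
    = 0.76923 × 0.13213 = 0.1016 m

S_c ≈ 102 mm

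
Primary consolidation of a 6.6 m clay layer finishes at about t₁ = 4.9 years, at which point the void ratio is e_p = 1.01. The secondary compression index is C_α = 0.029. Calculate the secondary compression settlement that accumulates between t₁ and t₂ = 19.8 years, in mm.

Secondary compression: S_s = C_α·H/(1+e_p)·log₁₀(t₂/t₁)
S_s = 0.029×6.6/(1+1.01)×log₁₀(19.8/4.9)
    = 0.09522 × 0.6065 = 0.05775 m

S_s ≈ 57.8 mm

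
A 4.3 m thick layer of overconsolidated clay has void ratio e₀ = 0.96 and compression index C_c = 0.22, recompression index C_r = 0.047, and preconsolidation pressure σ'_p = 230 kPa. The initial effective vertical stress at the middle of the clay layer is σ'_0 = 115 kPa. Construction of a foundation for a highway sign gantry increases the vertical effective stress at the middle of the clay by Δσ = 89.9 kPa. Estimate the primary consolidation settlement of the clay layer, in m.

S_c ≈ 0.0259 m

Final effective stress: σ'_f = 115 + 89.9 = 204.9 kPa.
σ'_f = 204.9 ≤ σ'_p = 230 kPa, so the clay remains overconsolidated and only the recompression index applies:
S_c = C_r·H/(1+e₀)·log₁₀(σ'_f/σ'_0) = 0.047×4.3/1.96×log₁₀(204.9/115)
    = 0.10311 × 0.25084 = 0.02586 m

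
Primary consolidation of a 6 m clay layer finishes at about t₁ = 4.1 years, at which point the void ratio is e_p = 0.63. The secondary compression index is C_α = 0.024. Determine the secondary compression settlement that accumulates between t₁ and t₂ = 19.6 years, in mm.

S_s ≈ 60 mm

Secondary compression: S_s = C_α·H/(1+e_p)·log₁₀(t₂/t₁)
S_s = 0.024×6/(1+0.63)×log₁₀(19.6/4.1)
    = 0.08834 × 0.6795 = 0.06003 m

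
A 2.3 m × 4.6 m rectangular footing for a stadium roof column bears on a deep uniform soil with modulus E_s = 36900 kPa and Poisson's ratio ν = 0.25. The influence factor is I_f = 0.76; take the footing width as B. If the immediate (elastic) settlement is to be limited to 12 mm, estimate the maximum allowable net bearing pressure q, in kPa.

S_e = q·B·(1−ν²)/E_s · I_f  ⇒  q = S_e·E_s / (B·(1−ν²)·I_f).
q = 0.012 × 36900 / (2.3 × 0.9375 × 0.76) = 270.2 kPa

q ≈ 270 kPa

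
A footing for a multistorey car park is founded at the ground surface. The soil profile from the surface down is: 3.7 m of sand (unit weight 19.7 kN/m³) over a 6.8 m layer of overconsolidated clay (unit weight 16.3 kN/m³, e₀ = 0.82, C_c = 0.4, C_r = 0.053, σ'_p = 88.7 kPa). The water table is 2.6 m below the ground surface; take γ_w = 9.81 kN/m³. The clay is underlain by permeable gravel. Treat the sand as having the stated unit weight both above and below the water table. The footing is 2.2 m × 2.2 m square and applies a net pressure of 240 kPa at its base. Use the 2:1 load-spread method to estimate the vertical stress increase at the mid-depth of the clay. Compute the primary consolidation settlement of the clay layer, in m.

Mid-depth of clay below the ground surface: z = 3.7 + 6.8/2 = 7.1 m.
Total vertical stress at mid-clay: σ_v = 19.7×3.7 + 16.3×3.4 = 128.31 kPa.
Pore pressure: u = 9.81×(7.1 − 2.6) = 44.145 kPa.
Initial effective stress: σ'_0 = σ_v − u = 128.31 − 44.145 = 84.165 kPa.
Stress increase at mid-clay by the 2:1 spreading method:
Δσ = qBL/((B+z)(L+z)) = 240×2.2×2.2/((2.2+7.1)(2.2+7.1)) = 13.43 kPa
Final effective stress: σ'_f = 84.165 + 13.43 = 97.595 kPa.
σ'_f = 97.595 > σ'_p = 88.7 kPa, so the stress path crosses the preconsolidation pressure — recompression up to σ'_p, then virgin compression beyond:
S_c = H/(1+e₀)·[C_r·log₁₀(σ'_p/σ'_0) + C_c·log₁₀(σ'_f/σ'_p)]
    = 6.8/1.82 × [0.053×log₁₀(88.7/84.165) + 0.4×log₁₀(97.595/88.7)]
    = 3.7363 × [0.001208 + 0.016602] = 0.06654 m

S_c ≈ 0.0665 m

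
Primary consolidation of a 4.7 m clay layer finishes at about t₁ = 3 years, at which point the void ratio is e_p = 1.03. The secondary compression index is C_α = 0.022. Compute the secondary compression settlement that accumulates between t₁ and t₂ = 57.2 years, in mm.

S_s ≈ 65.2 mm

Secondary compression: S_s = C_α·H/(1+e_p)·log₁₀(t₂/t₁)
S_s = 0.022×4.7/(1+1.03)×log₁₀(57.2/3)
    = 0.05094 × 1.28 = 0.06521 m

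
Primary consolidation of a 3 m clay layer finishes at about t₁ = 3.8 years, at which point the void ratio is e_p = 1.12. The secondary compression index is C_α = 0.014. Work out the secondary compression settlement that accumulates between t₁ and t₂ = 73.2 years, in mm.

S_s ≈ 25.5 mm

Secondary compression: S_s = C_α·H/(1+e_p)·log₁₀(t₂/t₁)
S_s = 0.014×3/(1+1.12)×log₁₀(73.2/3.8)
    = 0.01981 × 1.285 = 0.02545 m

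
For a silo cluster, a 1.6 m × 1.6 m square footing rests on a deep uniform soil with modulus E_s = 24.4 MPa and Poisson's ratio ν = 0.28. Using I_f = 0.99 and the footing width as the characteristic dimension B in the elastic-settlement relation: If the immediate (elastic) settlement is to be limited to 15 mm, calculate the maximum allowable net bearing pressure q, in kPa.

E_s = 24.4 MPa = 24400 kPa.
S_e = q·B·(1−ν²)/E_s · I_f  ⇒  q = S_e·E_s / (B·(1−ν²)·I_f).
q = 0.015 × 24400 / (1.6 × 0.9216 × 0.99) = 250.7 kPa

q ≈ 251 kPa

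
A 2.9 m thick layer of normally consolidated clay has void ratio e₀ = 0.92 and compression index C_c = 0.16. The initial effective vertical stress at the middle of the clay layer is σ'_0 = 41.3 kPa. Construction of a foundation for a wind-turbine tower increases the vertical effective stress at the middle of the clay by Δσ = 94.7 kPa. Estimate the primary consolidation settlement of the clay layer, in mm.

Final effective stress: σ'_f = σ'_0 + Δσ = 41.3 + 94.7 = 136 kPa.
Normally consolidated clay, so the full stress increment lies on the virgin compression line:
S_c = C_c·H/(1+e₀)·log₁₀(σ'_f/σ'_0) = 0.16×2.9/(1+0.92)×log₁₀(136/41.3)
    = 0.24167 × 0.51759 = 0.1251 m

S_c ≈ 125 mm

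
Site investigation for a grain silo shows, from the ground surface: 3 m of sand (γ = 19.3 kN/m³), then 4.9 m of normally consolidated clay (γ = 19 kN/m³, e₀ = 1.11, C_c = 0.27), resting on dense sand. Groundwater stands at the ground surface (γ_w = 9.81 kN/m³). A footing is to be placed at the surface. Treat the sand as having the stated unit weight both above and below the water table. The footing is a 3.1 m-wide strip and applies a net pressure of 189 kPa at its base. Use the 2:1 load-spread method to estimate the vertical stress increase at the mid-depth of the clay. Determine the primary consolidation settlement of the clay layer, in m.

Mid-depth of clay below the ground surface: z = 3 + 4.9/2 = 5.45 m.
Total vertical stress at mid-clay: σ_v = 19.3×3 + 19×2.45 = 104.45 kPa.
Pore pressure: u = 9.81×(5.45 − 0) = 53.465 kPa.
Initial effective stress: σ'_0 = σ_v − u = 104.45 − 53.465 = 50.985 kPa.
Stress increase at mid-clay by the 2:1 spreading method:
Δσ = qB/(B+z) = 189×3.1/(3.1+5.45) = 68.526 kPa
Final effective stress: σ'_f = σ'_0 + Δσ = 50.985 + 68.526 = 119.51 kPa.
Normally consolidated clay, so the full stress increment lies on the virgin compression line:
S_c = C_c·H/(1+e₀)·log₁₀(σ'_f/σ'_0) = 0.27×4.9/(1+1.11)×log₁₀(119.51/50.985)
    = 0.62701 × 0.36996 = 0.232 m

S_c ≈ 0.232 m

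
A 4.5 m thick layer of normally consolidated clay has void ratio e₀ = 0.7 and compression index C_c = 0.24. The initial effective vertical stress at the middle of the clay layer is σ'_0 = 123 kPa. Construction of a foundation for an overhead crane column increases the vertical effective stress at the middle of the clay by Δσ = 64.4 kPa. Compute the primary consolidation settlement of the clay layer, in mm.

S_c ≈ 116 mm

Final effective stress: σ'_f = σ'_0 + Δσ = 123 + 64.4 = 187.4 kPa.
Normally consolidated clay, so the full stress increment lies on the virgin compression line:
S_c = C_c·H/(1+e₀)·log₁₀(σ'_f/σ'_0) = 0.24×4.5/(1+0.7)×log₁₀(187.4/123)
    = 0.63529 × 0.18286 = 0.1162 m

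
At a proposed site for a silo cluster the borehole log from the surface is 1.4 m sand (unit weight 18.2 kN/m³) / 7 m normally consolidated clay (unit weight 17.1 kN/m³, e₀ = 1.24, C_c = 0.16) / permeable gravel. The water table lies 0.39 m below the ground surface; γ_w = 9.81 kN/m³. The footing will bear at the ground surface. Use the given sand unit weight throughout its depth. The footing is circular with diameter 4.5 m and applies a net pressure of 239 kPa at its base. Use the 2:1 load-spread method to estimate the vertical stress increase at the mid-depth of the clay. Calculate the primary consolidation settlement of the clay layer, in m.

S_c ≈ 0.184 m

Mid-depth of clay below the ground surface: z = 1.4 + 7/2 = 4.9 m.
Total vertical stress at mid-clay: σ_v = 18.2×1.4 + 17.1×3.5 = 85.33 kPa.
Pore pressure: u = 9.81×(4.9 − 0.39) = 44.243 kPa.
Initial effective stress: σ'_0 = σ_v − u = 85.33 − 44.243 = 41.087 kPa.
Stress increase at mid-clay by the 2:1 spreading method:
Δσ ≈ qD²/(D+z)² = 239×4.5²/(4.5+4.9)² = 54.773 kPa
Final effective stress: σ'_f = σ'_0 + Δσ = 41.087 + 54.773 = 95.86 kPa.
Normally consolidated clay, so the full stress increment lies on the virgin compression line:
S_c = C_c·H/(1+e₀)·log₁₀(σ'_f/σ'_0) = 0.16×7/(1+1.24)×log₁₀(95.86/41.087)
    = 0.5 × 0.36793 = 0.184 m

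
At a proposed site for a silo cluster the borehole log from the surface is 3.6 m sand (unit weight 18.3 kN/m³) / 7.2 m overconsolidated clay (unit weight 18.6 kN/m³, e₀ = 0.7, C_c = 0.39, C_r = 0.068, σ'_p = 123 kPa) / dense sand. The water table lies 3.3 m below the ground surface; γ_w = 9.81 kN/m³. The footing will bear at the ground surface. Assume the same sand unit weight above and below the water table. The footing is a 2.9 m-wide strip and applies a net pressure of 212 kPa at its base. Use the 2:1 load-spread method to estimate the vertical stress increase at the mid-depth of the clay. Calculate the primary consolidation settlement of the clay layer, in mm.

S_c ≈ 201 mm

Mid-depth of clay below the ground surface: z = 3.6 + 7.2/2 = 7.2 m.
Total vertical stress at mid-clay: σ_v = 18.3×3.6 + 18.6×3.6 = 132.84 kPa.
Pore pressure: u = 9.81×(7.2 − 3.3) = 38.259 kPa.
Initial effective stress: σ'_0 = σ_v − u = 132.84 − 38.259 = 94.581 kPa.
Stress increase at mid-clay by the 2:1 spreading method:
Δσ = qB/(B+z) = 212×2.9/(2.9+7.2) = 60.871 kPa
Final effective stress: σ'_f = 94.581 + 60.871 = 155.45 kPa.
σ'_f = 155.45 > σ'_p = 123 kPa, so the stress path crosses the preconsolidation pressure — recompression up to σ'_p, then virgin compression beyond:
S_c = H/(1+e₀)·[C_r·log₁₀(σ'_p/σ'_0) + C_c·log₁₀(σ'_f/σ'_p)]
    = 7.2/1.7 × [0.068×log₁₀(123/94.581) + 0.39×log₁₀(155.45/123)]
    = 4.2353 × [0.0077589 + 0.039657] = 0.2008 m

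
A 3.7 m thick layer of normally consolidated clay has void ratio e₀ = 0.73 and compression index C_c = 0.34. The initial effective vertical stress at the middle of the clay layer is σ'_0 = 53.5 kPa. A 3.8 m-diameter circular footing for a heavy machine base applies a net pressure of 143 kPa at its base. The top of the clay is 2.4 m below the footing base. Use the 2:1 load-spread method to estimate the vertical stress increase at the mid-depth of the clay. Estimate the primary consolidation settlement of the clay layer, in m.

S_c ≈ 0.148 m

Mid-depth of clay below the footing base: z = 2.4 + 3.7/2 = 4.25 m.
Stress increase at mid-clay by the 2:1 spreading method:
Δσ ≈ qD²/(D+z)² = 143×3.8²/(3.8+4.25)² = 31.865 kPa
Final effective stress: σ'_f = σ'_0 + Δσ = 53.5 + 31.865 = 85.365 kPa.
Normally consolidated clay, so the full stress increment lies on the virgin compression line:
S_c = C_c·H/(1+e₀)·log₁₀(σ'_f/σ'_0) = 0.34×3.7/(1+0.73)×log₁₀(85.365/53.5)
    = 0.72717 × 0.20293 = 0.1476 m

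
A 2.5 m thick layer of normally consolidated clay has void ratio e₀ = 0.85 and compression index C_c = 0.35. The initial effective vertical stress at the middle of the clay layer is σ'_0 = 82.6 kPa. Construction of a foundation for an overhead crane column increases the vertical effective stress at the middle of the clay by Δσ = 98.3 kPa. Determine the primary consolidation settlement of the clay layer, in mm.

Final effective stress: σ'_f = σ'_0 + Δσ = 82.6 + 98.3 = 180.9 kPa.
Normally consolidated clay, so the full stress increment lies on the virgin compression line:
S_c = C_c·H/(1+e₀)·log₁₀(σ'_f/σ'_0) = 0.35×2.5/(1+0.85)×log₁₀(180.9/82.6)
    = 0.47297 × 0.34046 = 0.161 m

S_c ≈ 161 mm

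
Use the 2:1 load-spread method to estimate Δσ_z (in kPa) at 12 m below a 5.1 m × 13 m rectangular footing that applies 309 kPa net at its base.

Δσ_z ≈ 47.9 kPa

By the 2:1 method the load spreads at 1 horizontal : 2 vertical, so at depth z the loaded area has grown by z in each plan dimension:
Δσ = qBL/((B+z)(L+z)) = 309×5.1×13/((5.1+12)(13+12)) = 47.922 kPa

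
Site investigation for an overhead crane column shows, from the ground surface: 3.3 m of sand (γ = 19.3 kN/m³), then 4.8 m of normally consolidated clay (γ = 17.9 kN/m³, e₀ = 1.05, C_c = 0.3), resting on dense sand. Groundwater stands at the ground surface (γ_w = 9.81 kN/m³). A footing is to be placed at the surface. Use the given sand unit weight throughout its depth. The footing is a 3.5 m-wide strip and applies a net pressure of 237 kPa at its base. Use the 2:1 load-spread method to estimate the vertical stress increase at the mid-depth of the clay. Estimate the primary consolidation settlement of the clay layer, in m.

Mid-depth of clay below the ground surface: z = 3.3 + 4.8/2 = 5.7 m.
Total vertical stress at mid-clay: σ_v = 19.3×3.3 + 17.9×2.4 = 106.65 kPa.
Pore pressure: u = 9.81×(5.7 − 0) = 55.917 kPa.
Initial effective stress: σ'_0 = σ_v − u = 106.65 − 55.917 = 50.733 kPa.
Stress increase at mid-clay by the 2:1 spreading method:
Δσ = qB/(B+z) = 237×3.5/(3.5+5.7) = 90.163 kPa
Final effective stress: σ'_f = σ'_0 + Δσ = 50.733 + 90.163 = 140.9 kPa.
Normally consolidated clay, so the full stress increment lies on the virgin compression line:
S_c = C_c·H/(1+e₀)·log₁₀(σ'_f/σ'_0) = 0.3×4.8/(1+1.05)×log₁₀(140.9/50.733)
    = 0.70244 × 0.44362 = 0.3116 m

S_c ≈ 0.312 m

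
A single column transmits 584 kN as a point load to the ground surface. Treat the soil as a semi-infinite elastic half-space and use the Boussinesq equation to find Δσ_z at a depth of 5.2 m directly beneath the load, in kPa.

Boussinesq vertical stress below a point load on an elastic half-space:
Δσ_z = 3P/(2πz²) · [1 + (r/z)²]^(−5/2)
r/z = 0/5.2 = 0; [1+(r/z)²]^(−5/2) = 1.
Δσ_z = 3×584/(2π×5.2²) × 1 = 10.312 × 1 = 10.31 kPa

Δσ_z ≈ 10.3 kPa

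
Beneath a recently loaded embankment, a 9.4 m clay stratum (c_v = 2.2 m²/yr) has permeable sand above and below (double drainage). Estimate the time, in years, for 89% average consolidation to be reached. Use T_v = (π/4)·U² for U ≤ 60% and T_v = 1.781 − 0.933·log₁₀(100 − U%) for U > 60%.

Drainage path length: H_d = H/2 = 4.7 m (double drainage).
U > 60%: T_v = 1.781 − 0.933·log₁₀(100 − 89) = 0.80938.
t = T_v·H_d²/c_v = 0.80938×4.7²/2.2 = 8.127 years.

t ≈ 8.13 years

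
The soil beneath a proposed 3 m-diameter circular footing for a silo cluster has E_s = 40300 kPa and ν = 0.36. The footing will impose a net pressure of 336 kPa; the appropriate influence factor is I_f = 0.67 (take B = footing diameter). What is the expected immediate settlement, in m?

S_e ≈ 0.0146 m

Immediate (elastic) settlement: S_e = q·B·(1−ν²)/E_s · I_f.
S_e = 336 × 3 × (1 − 0.36²) / 40300 × 0.67
    = 336 × 3 × 0.8704 / 40300 × 0.67
    = 0.01459 m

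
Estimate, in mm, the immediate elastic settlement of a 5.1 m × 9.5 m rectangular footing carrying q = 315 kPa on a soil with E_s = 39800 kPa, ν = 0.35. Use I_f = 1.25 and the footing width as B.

Immediate (elastic) settlement: S_e = q·B·(1−ν²)/E_s · I_f.
S_e = 315 × 5.1 × (1 − 0.35²) / 39800 × 1.25
    = 315 × 5.1 × 0.8775 / 39800 × 1.25
    = 0.04427 m = 44.27 mm

S_e ≈ 44.3 mm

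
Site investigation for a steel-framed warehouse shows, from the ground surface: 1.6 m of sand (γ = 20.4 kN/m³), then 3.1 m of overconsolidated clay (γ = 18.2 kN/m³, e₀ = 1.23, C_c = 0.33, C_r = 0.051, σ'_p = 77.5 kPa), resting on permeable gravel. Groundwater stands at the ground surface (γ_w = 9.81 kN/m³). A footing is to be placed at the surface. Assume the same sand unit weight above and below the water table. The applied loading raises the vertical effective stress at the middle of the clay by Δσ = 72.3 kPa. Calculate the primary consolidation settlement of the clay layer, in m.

Mid-depth of clay below the ground surface: z = 1.6 + 3.1/2 = 3.15 m.
Total vertical stress at mid-clay: σ_v = 20.4×1.6 + 18.2×1.55 = 60.85 kPa.
Pore pressure: u = 9.81×(3.15 − 0) = 30.902 kPa.
Initial effective stress: σ'_0 = σ_v − u = 60.85 − 30.902 = 29.948 kPa.
Final effective stress: σ'_f = 29.948 + 72.3 = 102.25 kPa.
σ'_f = 102.25 > σ'_p = 77.5 kPa, so the stress path crosses the preconsolidation pressure — recompression up to σ'_p, then virgin compression beyond:
S_c = H/(1+e₀)·[C_r·log₁₀(σ'_p/σ'_0) + C_c·log₁₀(σ'_f/σ'_p)]
    = 3.1/2.23 × [0.051×log₁₀(77.5/29.948) + 0.33×log₁₀(102.25/77.5)]
    = 1.3901 × [0.02106 + 0.039719] = 0.08449 m

S_c ≈ 0.0845 m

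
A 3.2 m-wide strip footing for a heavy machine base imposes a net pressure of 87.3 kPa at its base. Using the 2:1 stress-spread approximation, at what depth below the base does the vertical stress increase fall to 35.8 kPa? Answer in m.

2:1 spreading — at depth z the loaded area has grown by z in each plan dimension:
qB/(B+z) = Δσ_z ⇒ z = qB/Δσ_z − B = 87.3×3.2/35.8 − 3.2 = 4.603 m

z ≈ 4.6 m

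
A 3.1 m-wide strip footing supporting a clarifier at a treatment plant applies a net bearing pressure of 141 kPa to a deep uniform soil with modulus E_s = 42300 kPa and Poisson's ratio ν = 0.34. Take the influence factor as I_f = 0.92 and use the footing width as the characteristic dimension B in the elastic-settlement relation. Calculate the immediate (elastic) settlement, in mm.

Immediate (elastic) settlement: S_e = q·B·(1−ν²)/E_s · I_f.
S_e = 141 × 3.1 × (1 − 0.34²) / 42300 × 0.92
    = 141 × 3.1 × 0.8844 / 42300 × 0.92
    = 0.008408 m = 8.408 mm

S_e ≈ 8.41 mm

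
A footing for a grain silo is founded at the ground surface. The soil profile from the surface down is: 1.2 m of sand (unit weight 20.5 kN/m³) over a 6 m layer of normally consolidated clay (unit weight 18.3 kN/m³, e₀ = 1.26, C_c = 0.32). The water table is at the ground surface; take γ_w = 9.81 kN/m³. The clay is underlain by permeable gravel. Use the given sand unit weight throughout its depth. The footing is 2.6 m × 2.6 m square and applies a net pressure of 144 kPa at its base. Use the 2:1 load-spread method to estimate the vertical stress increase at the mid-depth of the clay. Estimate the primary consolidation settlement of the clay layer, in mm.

Mid-depth of clay below the ground surface: z = 1.2 + 6/2 = 4.2 m.
Total vertical stress at mid-clay: σ_v = 20.5×1.2 + 18.3×3 = 79.5 kPa.
Pore pressure: u = 9.81×(4.2 − 0) = 41.202 kPa.
Initial effective stress: σ'_0 = σ_v − u = 79.5 − 41.202 = 38.298 kPa.
Stress increase at mid-clay by the 2:1 spreading method:
Δσ = qBL/((B+z)(L+z)) = 144×2.6×2.6/((2.6+4.2)(2.6+4.2)) = 21.052 kPa
Final effective stress: σ'_f = σ'_0 + Δσ = 38.298 + 21.052 = 59.35 kPa.
Normally consolidated clay, so the full stress increment lies on the virgin compression line:
S_c = C_c·H/(1+e₀)·log₁₀(σ'_f/σ'_0) = 0.32×6/(1+1.26)×log₁₀(59.35/38.298)
    = 0.84956 × 0.19024 = 0.1616 m

S_c ≈ 162 mm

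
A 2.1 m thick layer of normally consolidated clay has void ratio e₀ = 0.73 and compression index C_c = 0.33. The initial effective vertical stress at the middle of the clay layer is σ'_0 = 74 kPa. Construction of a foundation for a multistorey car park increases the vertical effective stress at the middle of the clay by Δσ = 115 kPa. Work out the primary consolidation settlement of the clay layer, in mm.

S_c ≈ 163 mm

Final effective stress: σ'_f = σ'_0 + Δσ = 74 + 115 = 189 kPa.
Normally consolidated clay, so the full stress increment lies on the virgin compression line:
S_c = C_c·H/(1+e₀)·log₁₀(σ'_f/σ'_0) = 0.33×2.1/(1+0.73)×log₁₀(189/74)
    = 0.40058 × 0.40723 = 0.1631 m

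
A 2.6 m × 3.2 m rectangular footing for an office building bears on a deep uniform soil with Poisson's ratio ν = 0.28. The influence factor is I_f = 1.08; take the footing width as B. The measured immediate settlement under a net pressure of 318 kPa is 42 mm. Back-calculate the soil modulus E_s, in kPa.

E_s ≈ 19600 kPa

S_e = q·B·(1−ν²)/E_s · I_f  ⇒  E_s = q·B·(1−ν²)·I_f / S_e.
E_s = 318 × 2.6 × 0.9216 × 1.08 / 0.042 = 19590 kPa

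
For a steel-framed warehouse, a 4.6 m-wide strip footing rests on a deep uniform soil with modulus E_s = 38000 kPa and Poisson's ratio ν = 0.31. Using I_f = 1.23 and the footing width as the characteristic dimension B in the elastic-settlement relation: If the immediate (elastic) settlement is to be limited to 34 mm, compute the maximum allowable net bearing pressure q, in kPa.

S_e = q·B·(1−ν²)/E_s · I_f  ⇒  q = S_e·E_s / (B·(1−ν²)·I_f).
q = 0.034 × 38000 / (4.6 × 0.9039 × 1.23) = 252.6 kPa

q ≈ 253 kPa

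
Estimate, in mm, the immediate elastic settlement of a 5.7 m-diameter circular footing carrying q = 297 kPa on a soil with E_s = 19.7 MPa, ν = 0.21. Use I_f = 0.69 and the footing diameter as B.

S_e ≈ 56.7 mm

Immediate (elastic) settlement: S_e = q·B·(1−ν²)/E_s · I_f.
E_s = 19.7 MPa = 19700 kPa.
S_e = 297 × 5.7 × (1 − 0.21²) / 19700 × 0.69
    = 297 × 5.7 × 0.9559 / 19700 × 0.69
    = 0.05668 m = 56.68 mm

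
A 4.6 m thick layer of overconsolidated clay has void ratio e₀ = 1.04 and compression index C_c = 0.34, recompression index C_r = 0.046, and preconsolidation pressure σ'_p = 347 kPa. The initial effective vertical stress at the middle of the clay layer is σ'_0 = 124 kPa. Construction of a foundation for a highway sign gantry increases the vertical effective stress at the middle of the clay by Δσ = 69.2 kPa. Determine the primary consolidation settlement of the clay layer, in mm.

S_c ≈ 20 mm

Final effective stress: σ'_f = 124 + 69.2 = 193.2 kPa.
σ'_f = 193.2 ≤ σ'_p = 347 kPa, so the clay remains overconsolidated and only the recompression index applies:
S_c = C_r·H/(1+e₀)·log₁₀(σ'_f/σ'_0) = 0.046×4.6/2.04×log₁₀(193.2/124)
    = 0.10373 × 0.19259 = 0.01998 m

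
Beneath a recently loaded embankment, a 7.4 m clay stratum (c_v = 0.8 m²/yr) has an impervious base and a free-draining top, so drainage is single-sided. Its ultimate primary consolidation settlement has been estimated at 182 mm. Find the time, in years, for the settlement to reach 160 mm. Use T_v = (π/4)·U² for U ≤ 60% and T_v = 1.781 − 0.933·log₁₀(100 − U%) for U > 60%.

t ≈ 52.8 years

Drainage path length: H_d = H = 7.4 m (single drainage).
U = S(t)/S_ult = 160/182 = 0.8791.
U > 60%: T_v = 1.781 − 0.933·log₁₀(100 − 87.912) = 0.77117.
t = T_v·H_d²/c_v = 0.77117×7.4²/0.8 = 52.79 years.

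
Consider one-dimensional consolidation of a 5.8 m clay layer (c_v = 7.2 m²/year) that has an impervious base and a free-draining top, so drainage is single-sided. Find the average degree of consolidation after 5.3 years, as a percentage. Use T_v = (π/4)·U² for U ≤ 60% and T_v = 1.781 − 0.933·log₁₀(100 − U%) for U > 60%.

U ≈ 95.1 %

Drainage path length: H_d = H = 5.8 m (single drainage).
T_v = c_v·t/H_d² = 7.2×5.3/5.8² = 1.1344.
T_v = 1.1344 corresponds to the U > 60% branch:
U = 1 − 10^((1.781 − T_v)/0.933)/100 = 0.9507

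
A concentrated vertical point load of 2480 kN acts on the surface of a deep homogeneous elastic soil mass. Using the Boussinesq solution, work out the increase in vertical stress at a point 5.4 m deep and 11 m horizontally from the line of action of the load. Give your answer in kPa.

Boussinesq vertical stress below a point load on an elastic half-space:
Δσ_z = 3P/(2πz²) · [1 + (r/z)²]^(−5/2)
r/z = 11/5.4 = 2.037; [1+(r/z)²]^(−5/2) = 0.016618.
Δσ_z = 3×2480/(2π×5.4²) × 0.016618 = 40.607 × 0.016618 = 0.6748 kPa

Δσ_z ≈ 0.675 kPa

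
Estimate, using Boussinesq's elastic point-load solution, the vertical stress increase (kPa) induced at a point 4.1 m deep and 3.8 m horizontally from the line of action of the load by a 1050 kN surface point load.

Δσ_z ≈ 6.33 kPa

Boussinesq vertical stress below a point load on an elastic half-space:
Δσ_z = 3P/(2πz²) · [1 + (r/z)²]^(−5/2)
r/z = 3.8/4.1 = 0.92683; [1+(r/z)²]^(−5/2) = 0.21222.
Δσ_z = 3×1050/(2π×4.1²) × 0.21222 = 29.824 × 0.21222 = 6.329 kPa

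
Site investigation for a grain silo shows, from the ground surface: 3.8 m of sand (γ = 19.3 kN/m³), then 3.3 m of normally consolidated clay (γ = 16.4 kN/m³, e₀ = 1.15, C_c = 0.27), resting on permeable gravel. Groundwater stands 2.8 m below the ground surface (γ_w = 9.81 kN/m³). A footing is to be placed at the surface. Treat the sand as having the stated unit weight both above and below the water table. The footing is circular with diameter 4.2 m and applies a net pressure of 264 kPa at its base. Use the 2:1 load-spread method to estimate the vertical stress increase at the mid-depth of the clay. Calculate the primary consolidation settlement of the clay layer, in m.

Mid-depth of clay below the ground surface: z = 3.8 + 3.3/2 = 5.45 m.
Total vertical stress at mid-clay: σ_v = 19.3×3.8 + 16.4×1.65 = 100.4 kPa.
Pore pressure: u = 9.81×(5.45 − 2.8) = 25.997 kPa.
Initial effective stress: σ'_0 = σ_v − u = 100.4 − 25.997 = 74.403 kPa.
Stress increase at mid-clay by the 2:1 spreading method:
Δσ ≈ qD²/(D+z)² = 264×4.2²/(4.2+5.45)² = 50.009 kPa
Final effective stress: σ'_f = σ'_0 + Δσ = 74.403 + 50.009 = 124.41 kPa.
Normally consolidated clay, so the full stress increment lies on the virgin compression line:
S_c = C_c·H/(1+e₀)·log₁₀(σ'_f/σ'_0) = 0.27×3.3/(1+1.15)×log₁₀(124.41/74.403)
    = 0.41442 × 0.22326 = 0.09252 m

S_c ≈ 0.0925 m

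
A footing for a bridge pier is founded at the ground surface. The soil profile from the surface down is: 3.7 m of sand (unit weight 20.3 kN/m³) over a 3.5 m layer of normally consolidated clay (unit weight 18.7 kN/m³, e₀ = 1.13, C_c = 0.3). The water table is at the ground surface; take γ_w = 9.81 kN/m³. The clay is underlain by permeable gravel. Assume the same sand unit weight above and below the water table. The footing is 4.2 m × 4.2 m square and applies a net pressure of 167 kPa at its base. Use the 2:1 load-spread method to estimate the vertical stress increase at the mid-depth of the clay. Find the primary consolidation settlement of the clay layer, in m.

S_c ≈ 0.0982 m

Mid-depth of clay below the ground surface: z = 3.7 + 3.5/2 = 5.45 m.
Total vertical stress at mid-clay: σ_v = 20.3×3.7 + 18.7×1.75 = 107.84 kPa.
Pore pressure: u = 9.81×(5.45 − 0) = 53.465 kPa.
Initial effective stress: σ'_0 = σ_v − u = 107.84 − 53.465 = 54.375 kPa.
Stress increase at mid-clay by the 2:1 spreading method:
Δσ = qBL/((B+z)(L+z)) = 167×4.2×4.2/((4.2+5.45)(4.2+5.45)) = 31.634 kPa
Final effective stress: σ'_f = σ'_0 + Δσ = 54.375 + 31.634 = 86.009 kPa.
Normally consolidated clay, so the full stress increment lies on the virgin compression line:
S_c = C_c·H/(1+e₀)·log₁₀(σ'_f/σ'_0) = 0.3×3.5/(1+1.13)×log₁₀(86.009/54.375)
    = 0.49296 × 0.19914 = 0.09817 m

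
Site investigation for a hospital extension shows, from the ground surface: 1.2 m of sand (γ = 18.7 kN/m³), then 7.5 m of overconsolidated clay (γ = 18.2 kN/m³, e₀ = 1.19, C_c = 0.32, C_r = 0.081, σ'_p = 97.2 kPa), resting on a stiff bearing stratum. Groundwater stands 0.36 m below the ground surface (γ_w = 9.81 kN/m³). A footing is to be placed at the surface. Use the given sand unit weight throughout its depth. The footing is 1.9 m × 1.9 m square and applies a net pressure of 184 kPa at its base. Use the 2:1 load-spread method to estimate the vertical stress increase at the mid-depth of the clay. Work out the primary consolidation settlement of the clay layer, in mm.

S_c ≈ 32.5 mm

Mid-depth of clay below the ground surface: z = 1.2 + 7.5/2 = 4.95 m.
Total vertical stress at mid-clay: σ_v = 18.7×1.2 + 18.2×3.75 = 90.69 kPa.
Pore pressure: u = 9.81×(4.95 − 0.36) = 45.028 kPa.
Initial effective stress: σ'_0 = σ_v − u = 90.69 − 45.028 = 45.662 kPa.
Stress increase at mid-clay by the 2:1 spreading method:
Δσ = qBL/((B+z)(L+z)) = 184×1.9×1.9/((1.9+4.95)(1.9+4.95)) = 14.156 kPa
Final effective stress: σ'_f = 45.662 + 14.156 = 59.818 kPa.
σ'_f = 59.818 ≤ σ'_p = 97.2 kPa, so the clay remains overconsolidated and only the recompression index applies:
S_c = C_r·H/(1+e₀)·log₁₀(σ'_f/σ'_0) = 0.081×7.5/2.19×log₁₀(59.818/45.662)
    = 0.2774 × 0.11728 = 0.03253 m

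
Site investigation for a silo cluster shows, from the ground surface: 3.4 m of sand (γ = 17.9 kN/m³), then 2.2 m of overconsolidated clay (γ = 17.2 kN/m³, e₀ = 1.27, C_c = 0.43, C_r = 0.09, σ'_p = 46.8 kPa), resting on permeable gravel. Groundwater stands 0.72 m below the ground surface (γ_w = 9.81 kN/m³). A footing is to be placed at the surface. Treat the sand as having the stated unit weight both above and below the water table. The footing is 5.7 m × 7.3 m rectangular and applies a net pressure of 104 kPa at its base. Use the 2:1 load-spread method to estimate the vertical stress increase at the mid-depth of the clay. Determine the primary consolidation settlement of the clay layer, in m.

S_c ≈ 0.0974 m

Mid-depth of clay below the ground surface: z = 3.4 + 2.2/2 = 4.5 m.
Total vertical stress at mid-clay: σ_v = 17.9×3.4 + 17.2×1.1 = 79.78 kPa.
Pore pressure: u = 9.81×(4.5 − 0.72) = 37.082 kPa.
Initial effective stress: σ'_0 = σ_v − u = 79.78 − 37.082 = 42.698 kPa.
Stress increase at mid-clay by the 2:1 spreading method:
Δσ = qBL/((B+z)(L+z)) = 104×5.7×7.3/((5.7+4.5)(7.3+4.5)) = 35.954 kPa
Final effective stress: σ'_f = 42.698 + 35.954 = 78.652 kPa.
σ'_f = 78.652 > σ'_p = 46.8 kPa, so the stress path crosses the preconsolidation pressure — recompression up to σ'_p, then virgin compression beyond:
S_c = H/(1+e₀)·[C_r·log₁₀(σ'_p/σ'_0) + C_c·log₁₀(σ'_f/σ'_p)]
    = 2.2/2.27 × [0.09×log₁₀(46.8/42.698) + 0.43×log₁₀(78.652/46.8)]
    = 0.96916 × [0.0035854 + 0.096949] = 0.09743 m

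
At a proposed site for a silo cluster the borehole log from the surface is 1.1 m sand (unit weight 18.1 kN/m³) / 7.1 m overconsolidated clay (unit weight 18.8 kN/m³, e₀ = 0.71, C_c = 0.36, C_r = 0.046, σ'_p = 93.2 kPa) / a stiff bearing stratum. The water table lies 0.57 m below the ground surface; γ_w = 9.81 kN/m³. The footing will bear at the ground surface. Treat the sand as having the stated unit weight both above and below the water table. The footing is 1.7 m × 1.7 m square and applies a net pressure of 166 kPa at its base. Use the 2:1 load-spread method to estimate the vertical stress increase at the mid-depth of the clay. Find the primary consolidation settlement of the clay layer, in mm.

S_c ≈ 18.9 mm

Mid-depth of clay below the ground surface: z = 1.1 + 7.1/2 = 4.65 m.
Total vertical stress at mid-clay: σ_v = 18.1×1.1 + 18.8×3.55 = 86.65 kPa.
Pore pressure: u = 9.81×(4.65 − 0.57) = 40.025 kPa.
Initial effective stress: σ'_0 = σ_v − u = 86.65 − 40.025 = 46.625 kPa.
Stress increase at mid-clay by the 2:1 spreading method:
Δσ = qBL/((B+z)(L+z)) = 166×1.7×1.7/((1.7+4.65)(1.7+4.65)) = 11.898 kPa
Final effective stress: σ'_f = 46.625 + 11.898 = 58.523 kPa.
σ'_f = 58.523 ≤ σ'_p = 93.2 kPa, so the clay remains overconsolidated and only the recompression index applies:
S_c = C_r·H/(1+e₀)·log₁₀(σ'_f/σ'_0) = 0.046×7.1/1.71×log₁₀(58.523/46.625)
    = 0.19099 × 0.098708 = 0.01885 m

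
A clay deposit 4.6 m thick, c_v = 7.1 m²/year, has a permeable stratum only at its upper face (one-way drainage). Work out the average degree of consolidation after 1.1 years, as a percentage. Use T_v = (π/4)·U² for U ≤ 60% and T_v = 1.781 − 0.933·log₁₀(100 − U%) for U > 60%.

U ≈ 67.4 %

Drainage path length: H_d = H = 4.6 m (single drainage).
T_v = c_v·t/H_d² = 7.1×1.1/4.6² = 0.36909.
T_v = 0.36909 corresponds to the U > 60% branch:
U = 1 − 10^((1.781 − T_v)/0.933)/100 = 0.6739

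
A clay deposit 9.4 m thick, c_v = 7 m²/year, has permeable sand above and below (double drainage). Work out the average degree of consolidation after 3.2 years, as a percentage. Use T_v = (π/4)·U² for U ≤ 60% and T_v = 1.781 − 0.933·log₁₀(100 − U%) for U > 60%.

U ≈ 93.4 %

Drainage path length: H_d = H/2 = 4.7 m (double drainage).
T_v = c_v·t/H_d² = 7×3.2/4.7² = 1.014.
T_v = 1.014 corresponds to the U > 60% branch:
U = 1 − 10^((1.781 − T_v)/0.933)/100 = 0.9336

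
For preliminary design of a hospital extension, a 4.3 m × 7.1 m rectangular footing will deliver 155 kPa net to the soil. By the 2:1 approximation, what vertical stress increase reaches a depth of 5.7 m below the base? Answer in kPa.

Δσ_z ≈ 37 kPa

By the 2:1 method the load spreads at 1 horizontal : 2 vertical, so at depth z the loaded area has grown by z in each plan dimension:
Δσ = qBL/((B+z)(L+z)) = 155×4.3×7.1/((4.3+5.7)(7.1+5.7)) = 36.97 kPa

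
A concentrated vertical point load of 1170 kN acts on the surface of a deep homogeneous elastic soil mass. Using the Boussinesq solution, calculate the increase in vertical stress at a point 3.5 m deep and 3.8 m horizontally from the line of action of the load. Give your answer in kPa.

Boussinesq vertical stress below a point load on an elastic half-space:
Δσ_z = 3P/(2πz²) · [1 + (r/z)²]^(−5/2)
r/z = 3.8/3.5 = 1.0857; [1+(r/z)²]^(−5/2) = 0.14271.
Δσ_z = 3×1170/(2π×3.5²) × 0.14271 = 45.603 × 0.14271 = 6.508 kPa

Δσ_z ≈ 6.51 kPa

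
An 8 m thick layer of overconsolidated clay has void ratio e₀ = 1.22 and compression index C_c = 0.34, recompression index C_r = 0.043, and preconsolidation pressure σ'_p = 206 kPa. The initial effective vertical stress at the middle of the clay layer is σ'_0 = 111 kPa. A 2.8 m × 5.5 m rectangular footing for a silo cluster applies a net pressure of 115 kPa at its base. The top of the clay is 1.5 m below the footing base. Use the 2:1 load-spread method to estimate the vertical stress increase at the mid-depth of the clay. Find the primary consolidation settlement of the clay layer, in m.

S_c ≈ 0.0108 m

Mid-depth of clay below the footing base: z = 1.5 + 8/2 = 5.5 m.
Stress increase at mid-clay by the 2:1 spreading method:
Δσ = qBL/((B+z)(L+z)) = 115×2.8×5.5/((2.8+5.5)(5.5+5.5)) = 19.398 kPa
Final effective stress: σ'_f = 111 + 19.398 = 130.4 kPa.
σ'_f = 130.4 ≤ σ'_p = 206 kPa, so the clay remains overconsolidated and only the recompression index applies:
S_c = C_r·H/(1+e₀)·log₁₀(σ'_f/σ'_0) = 0.043×8/2.22×log₁₀(130.4/111)
    = 0.15495 × 0.069955 = 0.01084 m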